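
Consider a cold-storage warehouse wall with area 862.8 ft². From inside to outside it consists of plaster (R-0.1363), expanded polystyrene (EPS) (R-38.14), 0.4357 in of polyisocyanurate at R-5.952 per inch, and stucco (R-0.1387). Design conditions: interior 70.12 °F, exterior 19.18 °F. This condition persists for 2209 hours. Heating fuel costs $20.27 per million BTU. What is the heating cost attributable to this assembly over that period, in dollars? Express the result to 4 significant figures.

47.99 dollars

0.4357 × 5.952 = 2.5933
R_total = 0.1363 + 38.14 + 2.5933 + 0.1387 = 41.008 ft²·°F·h/BTU
Q = 862.8 × (70.12 − 19.18) / 41.008 = 1071.8 BTU/h
E = 1071.8 × 2209 = 2367500 BTU
Cost = 2367500/10⁶ × 20.27 = $47.99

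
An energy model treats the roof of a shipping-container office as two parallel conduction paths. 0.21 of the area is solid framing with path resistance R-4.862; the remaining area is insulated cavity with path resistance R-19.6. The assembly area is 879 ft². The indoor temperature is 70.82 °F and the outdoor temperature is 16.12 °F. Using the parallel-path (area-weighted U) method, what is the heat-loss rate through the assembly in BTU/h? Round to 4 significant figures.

4015 BTU/h

U_eff = 0.79/19.6 + 0.21/4.862 = 0.040306 + 0.043192 = 0.083498
R_eff = 1/U_eff = 11.976 ft²·°F·h/BTU
Q = 879 × (70.82 − 16.12) / 11.976 = 4014.7 BTU/h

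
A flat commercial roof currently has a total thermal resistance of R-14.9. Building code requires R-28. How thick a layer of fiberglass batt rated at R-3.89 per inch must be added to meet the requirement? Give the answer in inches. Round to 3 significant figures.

ΔR = 28 − 14.9 = 13.1 ft²·°F·h/BTU
L = ΔR / (R/in) = 13.1/3.89 = 3.368 in

3.37 in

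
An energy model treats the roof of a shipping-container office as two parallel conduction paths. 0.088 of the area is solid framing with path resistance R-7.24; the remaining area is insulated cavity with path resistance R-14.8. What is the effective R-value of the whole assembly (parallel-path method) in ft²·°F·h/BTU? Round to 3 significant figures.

13.6 ft²·°F·h/BTU

U_eff = 0.912/14.8 + 0.088/7.24 = 0.06162 + 0.01215 = 0.07378
R_eff = 1/U_eff = 13.55 ft²·°F·h/BTU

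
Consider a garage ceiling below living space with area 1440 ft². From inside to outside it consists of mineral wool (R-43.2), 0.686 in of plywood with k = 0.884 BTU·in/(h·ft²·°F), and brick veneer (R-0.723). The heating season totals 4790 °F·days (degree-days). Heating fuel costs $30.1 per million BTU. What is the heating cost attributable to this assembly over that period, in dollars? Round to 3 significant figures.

111 dollars

0.686/0.884 = 0.776
R_total = 43.2 + 0.776 + 0.723 = 44.7 ft²·°F·h/BTU
E = A × HDD × 24 / R = 1440 × 4790 × 24 / 44.7 = 3703000 BTU
Cost = 3703000/10⁶ × 30.1 = $111.5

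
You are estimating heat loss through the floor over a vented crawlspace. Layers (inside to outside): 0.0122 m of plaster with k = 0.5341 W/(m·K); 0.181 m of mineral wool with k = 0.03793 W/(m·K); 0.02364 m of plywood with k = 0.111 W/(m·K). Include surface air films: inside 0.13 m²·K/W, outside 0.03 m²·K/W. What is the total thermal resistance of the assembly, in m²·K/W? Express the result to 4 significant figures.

0.0122/0.5341 = 0.022842
0.181/0.03793 = 4.7719
0.02364/0.111 = 0.21297
R_total = 0.13 + 0.022842 + 4.7719 + 0.21297 + 0.03 = 5.1678 m²·K/W

5.168 m²·K/W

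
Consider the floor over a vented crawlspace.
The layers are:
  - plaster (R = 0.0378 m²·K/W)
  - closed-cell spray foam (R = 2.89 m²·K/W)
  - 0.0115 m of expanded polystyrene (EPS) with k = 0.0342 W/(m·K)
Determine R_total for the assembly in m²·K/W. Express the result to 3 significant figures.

0.0115/0.0342 = 0.3363
R_total = 0.0378 + 2.89 + 0.3363 = 3.264 m²·K/W

3.26 m²·K/W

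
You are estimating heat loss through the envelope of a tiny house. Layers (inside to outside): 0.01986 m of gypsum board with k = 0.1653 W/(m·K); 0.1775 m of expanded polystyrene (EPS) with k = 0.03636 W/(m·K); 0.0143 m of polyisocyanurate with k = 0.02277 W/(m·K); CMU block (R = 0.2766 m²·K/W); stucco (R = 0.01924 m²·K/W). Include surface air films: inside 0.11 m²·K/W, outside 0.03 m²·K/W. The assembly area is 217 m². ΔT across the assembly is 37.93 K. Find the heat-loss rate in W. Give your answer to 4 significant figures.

0.01986/0.1653 = 0.12015
0.1775/0.03636 = 4.8817
0.0143/0.02277 = 0.62802
R_total = 0.11 + 0.12015 + 4.8817 + 0.62802 + 0.2766 + 0.01924 + 0.03 = 6.0657 m²·K/W
Q = A·ΔT/R = 217 × 37.93 / 6.0657 = 1356.9 W

1357 W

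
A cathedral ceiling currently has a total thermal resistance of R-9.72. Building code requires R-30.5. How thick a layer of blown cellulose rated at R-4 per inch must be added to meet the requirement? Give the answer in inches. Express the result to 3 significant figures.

ΔR = 30.5 − 9.72 = 20.78 ft²·°F·h/BTU
L = ΔR / (R/in) = 20.78/4 = 5.195 in

5.20 in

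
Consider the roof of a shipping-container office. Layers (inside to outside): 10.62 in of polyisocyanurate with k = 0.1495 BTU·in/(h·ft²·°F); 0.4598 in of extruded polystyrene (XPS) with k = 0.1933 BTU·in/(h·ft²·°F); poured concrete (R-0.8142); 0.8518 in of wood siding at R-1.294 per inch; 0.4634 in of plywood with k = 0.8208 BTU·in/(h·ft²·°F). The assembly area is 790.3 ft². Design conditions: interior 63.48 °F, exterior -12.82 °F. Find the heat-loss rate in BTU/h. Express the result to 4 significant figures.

794.5 BTU/h

10.62/0.1495 = 71.037
0.4598/0.1933 = 2.3787
0.8518 × 1.294 = 1.1022
0.4634/0.8208 = 0.56457
R_total = 71.037 + 2.3787 + 0.8142 + 1.1022 + 0.56457 = 75.896 ft²·°F·h/BTU
Q = A·ΔT/R = 790.3 × (63.48 − (-12.82)) / 75.896 = 794.5 BTU/h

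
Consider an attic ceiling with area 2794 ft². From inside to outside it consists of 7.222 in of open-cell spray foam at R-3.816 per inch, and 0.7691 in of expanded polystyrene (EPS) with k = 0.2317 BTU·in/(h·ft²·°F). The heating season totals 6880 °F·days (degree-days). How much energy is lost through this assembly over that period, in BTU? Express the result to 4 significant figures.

7.222 × 3.816 = 27.559
0.7691/0.2317 = 3.3194
R_total = 27.559 + 3.3194 = 30.879 ft²·°F·h/BTU
E = A × HDD × 24 / R = 2794 × 6880 × 24 / 30.879 = 14941000 BTU

14940000 BTU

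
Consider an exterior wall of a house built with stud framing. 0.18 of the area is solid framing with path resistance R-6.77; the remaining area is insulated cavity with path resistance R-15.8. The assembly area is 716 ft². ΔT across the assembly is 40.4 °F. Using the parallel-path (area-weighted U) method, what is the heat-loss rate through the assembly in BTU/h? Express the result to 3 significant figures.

U_eff = 0.82/15.8 + 0.18/6.77 = 0.0519 + 0.02659 = 0.07849
R_eff = 1/U_eff = 12.74 ft²·°F·h/BTU
Q = 716 × 40.4 / 12.74 = 2270 BTU/h

2270 BTU/h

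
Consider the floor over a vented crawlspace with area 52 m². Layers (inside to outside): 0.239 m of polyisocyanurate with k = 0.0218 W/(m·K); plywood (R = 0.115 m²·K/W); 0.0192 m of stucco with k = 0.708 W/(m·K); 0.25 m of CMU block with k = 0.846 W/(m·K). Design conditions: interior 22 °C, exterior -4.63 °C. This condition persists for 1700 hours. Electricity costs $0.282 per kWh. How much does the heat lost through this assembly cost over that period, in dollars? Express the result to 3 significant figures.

58.2 dollars

0.239/0.0218 = 10.96
0.0192/0.708 = 0.02712
0.25/0.846 = 0.2955
R_total = 10.96 + 0.115 + 0.02712 + 0.2955 = 11.4 m²·K/W
Q = 52 × (22 − (-4.63)) / 11.4 = 121.5 W
E = 121.5 W × 1700 h / 1000 = 206.5 kWh
Cost = 206.5 × 0.282 = $58.23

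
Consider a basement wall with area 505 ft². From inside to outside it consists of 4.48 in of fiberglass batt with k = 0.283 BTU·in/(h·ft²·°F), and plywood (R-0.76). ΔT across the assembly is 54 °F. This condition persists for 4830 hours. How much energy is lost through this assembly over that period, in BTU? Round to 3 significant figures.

4.48/0.283 = 15.83
R_total = 15.83 + 0.76 = 16.59 ft²·°F·h/BTU
Q = 505 × 54 / 16.59 = 1644 BTU/h
E = 1644 × 4830 = 7939000 BTU

7940000 BTU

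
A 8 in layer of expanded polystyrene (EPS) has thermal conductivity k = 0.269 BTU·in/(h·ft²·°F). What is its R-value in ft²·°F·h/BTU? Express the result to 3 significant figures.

R = L/k = 8/0.269 = 29.74 ft²·°F·h/BTU

29.7 ft²·°F·h/BTU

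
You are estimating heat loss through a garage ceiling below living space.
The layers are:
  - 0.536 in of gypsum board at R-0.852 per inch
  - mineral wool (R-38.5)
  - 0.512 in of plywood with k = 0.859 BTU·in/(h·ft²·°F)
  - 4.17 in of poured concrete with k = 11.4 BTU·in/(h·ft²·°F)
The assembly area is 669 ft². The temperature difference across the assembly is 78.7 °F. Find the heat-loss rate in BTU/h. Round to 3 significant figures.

0.536 × 0.852 = 0.4567
0.512/0.859 = 0.596
4.17/11.4 = 0.3658
R_total = 0.4567 + 38.5 + 0.596 + 0.3658 = 39.92 ft²·°F·h/BTU
Q = A·ΔT/R = 669 × 78.7 / 39.92 = 1319 BTU/h

1320 BTU/h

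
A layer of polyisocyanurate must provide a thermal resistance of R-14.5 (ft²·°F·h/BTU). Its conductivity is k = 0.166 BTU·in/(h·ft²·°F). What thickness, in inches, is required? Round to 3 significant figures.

2.41 in

L = R × k = 14.5 × 0.166 = 2.407 in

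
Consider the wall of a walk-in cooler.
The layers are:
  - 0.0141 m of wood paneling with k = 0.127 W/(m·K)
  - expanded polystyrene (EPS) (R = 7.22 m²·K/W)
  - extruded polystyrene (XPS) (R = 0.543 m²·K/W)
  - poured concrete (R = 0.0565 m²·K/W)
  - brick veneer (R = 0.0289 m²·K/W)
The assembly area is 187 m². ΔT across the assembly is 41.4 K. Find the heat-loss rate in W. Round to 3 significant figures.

0.0141/0.127 = 0.111
R_total = 0.111 + 7.22 + 0.543 + 0.0565 + 0.0289 = 7.959 m²·K/W
Q = A·ΔT/R = 187 × 41.4 / 7.959 = 972.7 W

973 W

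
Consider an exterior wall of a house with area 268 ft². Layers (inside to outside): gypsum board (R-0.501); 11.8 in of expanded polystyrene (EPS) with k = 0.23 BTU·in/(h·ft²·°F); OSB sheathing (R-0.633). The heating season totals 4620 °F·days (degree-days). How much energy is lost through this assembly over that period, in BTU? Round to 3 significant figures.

11.8/0.23 = 51.3
R_total = 0.501 + 51.3 + 0.633 = 52.44 ft²·°F·h/BTU
E = A × HDD × 24 / R = 268 × 4620 × 24 / 52.44 = 566700 BTU

567000 BTU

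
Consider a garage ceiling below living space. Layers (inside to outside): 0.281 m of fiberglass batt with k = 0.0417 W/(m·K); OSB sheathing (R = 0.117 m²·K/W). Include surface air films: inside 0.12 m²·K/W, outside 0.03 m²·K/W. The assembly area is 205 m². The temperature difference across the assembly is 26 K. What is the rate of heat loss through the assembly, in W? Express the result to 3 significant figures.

0.281/0.0417 = 6.739
R_total = 0.12 + 6.739 + 0.117 + 0.03 = 7.006 m²·K/W
Q = A·ΔT/R = 205 × 26 / 7.006 = 760.8 W

761 W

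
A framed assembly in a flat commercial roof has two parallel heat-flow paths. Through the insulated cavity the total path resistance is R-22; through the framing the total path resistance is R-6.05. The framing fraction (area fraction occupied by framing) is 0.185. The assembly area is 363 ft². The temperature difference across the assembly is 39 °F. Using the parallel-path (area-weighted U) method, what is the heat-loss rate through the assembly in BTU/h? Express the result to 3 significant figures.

957 BTU/h

U_eff = 0.815/22 + 0.185/6.05 = 0.03705 + 0.03058 = 0.06762
R_eff = 1/U_eff = 14.79 ft²·°F·h/BTU
Q = 363 × 39 / 14.79 = 957.4 BTU/h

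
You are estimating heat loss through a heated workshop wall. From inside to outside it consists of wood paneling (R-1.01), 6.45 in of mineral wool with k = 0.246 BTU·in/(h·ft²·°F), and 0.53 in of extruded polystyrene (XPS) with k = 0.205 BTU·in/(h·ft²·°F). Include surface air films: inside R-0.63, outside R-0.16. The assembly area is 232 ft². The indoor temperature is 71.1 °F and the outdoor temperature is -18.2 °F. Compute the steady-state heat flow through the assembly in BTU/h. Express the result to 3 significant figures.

677 BTU/h

6.45/0.246 = 26.22
0.53/0.205 = 2.585
R_total = 0.63 + 1.01 + 26.22 + 2.585 + 0.16 = 30.6 ft²·°F·h/BTU
Q = A·ΔT/R = 232 × (71.1 − (-18.2)) / 30.6 = 676.9 BTU/h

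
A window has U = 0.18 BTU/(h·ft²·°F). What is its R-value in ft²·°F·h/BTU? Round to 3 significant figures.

5.56 ft²·°F·h/BTU

R = 1/U = 1/0.18 = 5.556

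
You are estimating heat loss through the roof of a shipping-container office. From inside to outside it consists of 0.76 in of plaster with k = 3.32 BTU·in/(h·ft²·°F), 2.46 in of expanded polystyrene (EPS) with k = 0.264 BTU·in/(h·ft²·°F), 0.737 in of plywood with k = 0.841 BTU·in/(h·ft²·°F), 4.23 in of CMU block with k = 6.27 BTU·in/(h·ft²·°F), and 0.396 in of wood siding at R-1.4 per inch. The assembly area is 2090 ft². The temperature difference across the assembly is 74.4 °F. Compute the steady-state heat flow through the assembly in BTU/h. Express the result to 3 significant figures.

0.76/3.32 = 0.2289
2.46/0.264 = 9.318
0.737/0.841 = 0.8763
4.23/6.27 = 0.6746
0.396 × 1.4 = 0.5544
R_total = 0.2289 + 9.318 + 0.8763 + 0.6746 + 0.5544 = 11.65 ft²·°F·h/BTU
Q = A·ΔT/R = 2090 × 74.4 / 11.65 = 13340 BTU/h

13300 BTU/h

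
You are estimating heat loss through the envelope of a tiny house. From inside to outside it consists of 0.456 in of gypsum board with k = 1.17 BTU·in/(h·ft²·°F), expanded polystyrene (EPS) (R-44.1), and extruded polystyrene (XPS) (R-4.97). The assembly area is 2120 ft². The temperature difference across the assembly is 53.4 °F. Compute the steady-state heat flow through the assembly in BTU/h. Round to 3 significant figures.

2290 BTU/h

0.456/1.17 = 0.3897
R_total = 0.3897 + 44.1 + 4.97 = 49.46 ft²·°F·h/BTU
Q = A·ΔT/R = 2120 × 53.4 / 49.46 = 2289 BTU/h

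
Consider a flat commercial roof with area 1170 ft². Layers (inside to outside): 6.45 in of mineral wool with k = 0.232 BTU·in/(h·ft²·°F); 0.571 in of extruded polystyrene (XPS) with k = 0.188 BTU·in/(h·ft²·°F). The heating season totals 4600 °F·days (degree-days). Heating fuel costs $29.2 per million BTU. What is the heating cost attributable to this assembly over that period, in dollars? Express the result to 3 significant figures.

6.45/0.232 = 27.8
0.571/0.188 = 3.037
R_total = 27.8 + 3.037 = 30.84 ft²·°F·h/BTU
E = A × HDD × 24 / R = 1170 × 4600 × 24 / 30.84 = 4188000 BTU
Cost = 4188000/10⁶ × 29.2 = $122.3

122 dollars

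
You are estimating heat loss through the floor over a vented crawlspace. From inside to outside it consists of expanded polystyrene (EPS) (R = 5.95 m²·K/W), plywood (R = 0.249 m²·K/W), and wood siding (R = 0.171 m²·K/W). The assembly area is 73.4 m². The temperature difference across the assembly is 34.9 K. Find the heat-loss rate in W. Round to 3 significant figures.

R_total = 5.95 + 0.249 + 0.171 = 6.37 m²·K/W
Q = A·ΔT/R = 73.4 × 34.9 / 6.37 = 402.1 W

402 W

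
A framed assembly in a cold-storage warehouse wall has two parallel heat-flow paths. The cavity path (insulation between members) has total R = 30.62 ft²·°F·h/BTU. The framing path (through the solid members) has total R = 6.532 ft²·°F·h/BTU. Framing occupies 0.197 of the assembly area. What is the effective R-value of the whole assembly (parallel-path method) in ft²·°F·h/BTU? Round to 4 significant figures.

U_eff = 0.803/30.62 + 0.197/6.532 = 0.026225 + 0.030159 = 0.056384
R_eff = 1/U_eff = 17.736 ft²·°F·h/BTU

17.74 ft²·°F·h/BTU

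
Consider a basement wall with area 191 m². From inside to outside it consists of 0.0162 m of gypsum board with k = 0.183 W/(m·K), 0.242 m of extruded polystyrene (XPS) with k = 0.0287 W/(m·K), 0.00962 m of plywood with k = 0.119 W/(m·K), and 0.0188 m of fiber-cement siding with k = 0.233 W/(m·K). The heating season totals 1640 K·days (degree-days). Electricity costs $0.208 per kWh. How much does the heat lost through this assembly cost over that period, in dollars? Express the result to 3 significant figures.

180 dollars

0.0162/0.183 = 0.08852
0.242/0.0287 = 8.432
0.00962/0.119 = 0.08084
0.0188/0.233 = 0.08069
R_total = 0.08852 + 8.432 + 0.08084 + 0.08069 = 8.682 m²·K/W
E = A × HDD × 24 / R / 1000 = 191 × 1640 × 24 / 8.682 / 1000 = 865.9 kWh
Cost = 865.9 × 0.208 = $180.1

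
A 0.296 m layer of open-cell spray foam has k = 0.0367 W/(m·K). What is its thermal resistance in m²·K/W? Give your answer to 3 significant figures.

8.07 m²·K/W

R = L/k = 0.296/0.0367 = 8.065 m²·K/W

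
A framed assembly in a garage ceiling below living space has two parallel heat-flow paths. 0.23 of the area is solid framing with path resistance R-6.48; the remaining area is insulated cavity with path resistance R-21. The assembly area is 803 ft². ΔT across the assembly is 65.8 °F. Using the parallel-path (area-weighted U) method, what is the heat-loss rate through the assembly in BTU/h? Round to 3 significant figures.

3810 BTU/h

U_eff = 0.77/21 + 0.23/6.48 = 0.03667 + 0.03549 = 0.07216
R_eff = 1/U_eff = 13.86 ft²·°F·h/BTU
Q = 803 × 65.8 / 13.86 = 3813 BTU/h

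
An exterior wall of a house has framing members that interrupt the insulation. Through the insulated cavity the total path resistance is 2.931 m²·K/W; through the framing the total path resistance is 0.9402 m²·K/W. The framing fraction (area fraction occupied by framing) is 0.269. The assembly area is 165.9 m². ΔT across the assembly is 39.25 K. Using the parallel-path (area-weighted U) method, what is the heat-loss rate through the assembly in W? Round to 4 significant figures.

3487 W

U_eff = 0.731/2.931 + 0.269/0.9402 = 0.2494 + 0.28611 = 0.53551
R_eff = 1/U_eff = 1.8674 m²·K/W
Q = 165.9 × 39.25 / 1.8674 = 3487 W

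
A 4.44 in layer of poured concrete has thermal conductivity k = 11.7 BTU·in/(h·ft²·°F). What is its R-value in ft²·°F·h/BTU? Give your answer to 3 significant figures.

0.379 ft²·°F·h/BTU

R = L/k = 4.44/11.7 = 0.3795 ft²·°F·h/BTU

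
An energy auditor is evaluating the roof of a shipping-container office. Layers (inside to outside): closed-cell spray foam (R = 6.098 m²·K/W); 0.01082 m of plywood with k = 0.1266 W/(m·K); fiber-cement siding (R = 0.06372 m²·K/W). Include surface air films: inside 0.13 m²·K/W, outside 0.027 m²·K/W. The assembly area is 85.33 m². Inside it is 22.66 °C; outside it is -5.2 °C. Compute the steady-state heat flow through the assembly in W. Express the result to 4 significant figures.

371.2 W

0.01082/0.1266 = 0.085466
R_total = 0.13 + 6.098 + 0.085466 + 0.06372 + 0.027 = 6.4042 m²·K/W
Q = A·ΔT/R = 85.33 × (22.66 − (-5.2)) / 6.4042 = 371.21 W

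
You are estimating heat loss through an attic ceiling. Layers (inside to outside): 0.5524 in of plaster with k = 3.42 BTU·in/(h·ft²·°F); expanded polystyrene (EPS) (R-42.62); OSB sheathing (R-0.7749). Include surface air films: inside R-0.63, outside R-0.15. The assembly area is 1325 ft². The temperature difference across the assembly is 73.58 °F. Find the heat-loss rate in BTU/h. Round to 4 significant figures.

2199 BTU/h

0.5524/3.42 = 0.16152
R_total = 0.63 + 0.16152 + 42.62 + 0.7749 + 0.15 = 44.336 ft²·°F·h/BTU
Q = A·ΔT/R = 1325 × 73.58 / 44.336 = 2198.9 BTU/h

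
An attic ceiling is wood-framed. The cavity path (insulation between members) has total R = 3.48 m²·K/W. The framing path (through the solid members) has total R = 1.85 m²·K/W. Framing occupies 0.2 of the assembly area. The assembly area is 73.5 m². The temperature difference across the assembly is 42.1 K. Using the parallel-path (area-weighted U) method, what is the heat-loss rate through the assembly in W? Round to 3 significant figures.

U_eff = 0.8/3.48 + 0.2/1.85 = 0.2299 + 0.1081 = 0.338
R_eff = 1/U_eff = 2.959 m²·K/W
Q = 73.5 × 42.1 / 2.959 = 1046 W

1050 W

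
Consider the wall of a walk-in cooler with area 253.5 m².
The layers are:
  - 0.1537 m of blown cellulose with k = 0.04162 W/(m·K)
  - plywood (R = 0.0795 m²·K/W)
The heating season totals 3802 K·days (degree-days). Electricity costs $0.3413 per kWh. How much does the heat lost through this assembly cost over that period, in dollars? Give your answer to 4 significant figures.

0.1537/0.04162 = 3.6929
R_total = 3.6929 + 0.0795 = 3.7724 m²·K/W
E = A × HDD × 24 / R / 1000 = 253.5 × 3802 × 24 / 3.7724 / 1000 = 6131.7 kWh
Cost = 6131.7 × 0.3413 = $2092.7

2093 dollars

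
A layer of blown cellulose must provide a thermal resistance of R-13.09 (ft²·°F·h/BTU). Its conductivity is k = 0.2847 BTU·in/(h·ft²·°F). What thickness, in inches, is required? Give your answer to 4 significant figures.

L = R × k = 13.09 × 0.2847 = 3.7267 in

3.727 in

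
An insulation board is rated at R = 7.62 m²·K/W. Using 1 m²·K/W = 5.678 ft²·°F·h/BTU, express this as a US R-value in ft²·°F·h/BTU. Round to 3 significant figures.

43.3 ft²·°F·h/BTU

R_US = 7.62 × 5.678 = 43.27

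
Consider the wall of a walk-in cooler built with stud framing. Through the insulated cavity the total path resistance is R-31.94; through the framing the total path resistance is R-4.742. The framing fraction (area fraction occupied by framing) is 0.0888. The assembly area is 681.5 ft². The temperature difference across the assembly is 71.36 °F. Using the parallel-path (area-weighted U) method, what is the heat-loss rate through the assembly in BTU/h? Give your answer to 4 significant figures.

2298 BTU/h

U_eff = 0.9112/31.94 + 0.0888/4.742 = 0.028528 + 0.018726 = 0.047255
R_eff = 1/U_eff = 21.162 ft²·°F·h/BTU
Q = 681.5 × 71.36 / 21.162 = 2298.1 BTU/h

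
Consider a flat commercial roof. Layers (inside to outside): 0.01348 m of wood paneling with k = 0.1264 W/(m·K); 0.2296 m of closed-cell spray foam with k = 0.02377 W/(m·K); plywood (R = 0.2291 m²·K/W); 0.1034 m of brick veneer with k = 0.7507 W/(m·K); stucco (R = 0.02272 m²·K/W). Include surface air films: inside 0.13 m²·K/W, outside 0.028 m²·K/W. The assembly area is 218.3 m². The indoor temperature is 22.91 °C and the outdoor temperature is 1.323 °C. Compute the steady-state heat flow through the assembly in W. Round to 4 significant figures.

456.9 W

0.01348/0.1264 = 0.10665
0.2296/0.02377 = 9.6592
0.1034/0.7507 = 0.13774
R_total = 0.13 + 0.10665 + 9.6592 + 0.2291 + 0.13774 + 0.02272 + 0.028 = 10.313 m²·K/W
Q = A·ΔT/R = 218.3 × (22.91 − 1.323) / 10.313 = 456.92 W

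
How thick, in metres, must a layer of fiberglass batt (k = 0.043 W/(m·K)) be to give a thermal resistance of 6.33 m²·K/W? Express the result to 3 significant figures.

0.272 m

L = R·k = 6.33 × 0.043 = 0.2722 m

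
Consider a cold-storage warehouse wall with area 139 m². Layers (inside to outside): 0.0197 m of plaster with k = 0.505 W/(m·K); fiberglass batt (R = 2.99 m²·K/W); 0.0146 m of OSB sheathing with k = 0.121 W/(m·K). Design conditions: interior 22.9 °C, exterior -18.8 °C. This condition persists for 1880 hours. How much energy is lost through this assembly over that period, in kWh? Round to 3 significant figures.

0.0197/0.505 = 0.03901
0.0146/0.121 = 0.1207
R_total = 0.03901 + 2.99 + 0.1207 = 3.15 m²·K/W
Q = 139 × (22.9 − (-18.8)) / 3.15 = 1840 W
E = 1840 W × 1880 h / 1000 = 3460 kWh

3460 kWh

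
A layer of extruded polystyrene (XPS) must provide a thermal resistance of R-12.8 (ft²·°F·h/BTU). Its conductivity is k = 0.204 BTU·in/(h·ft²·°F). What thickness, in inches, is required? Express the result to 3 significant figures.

L = R × k = 12.8 × 0.204 = 2.611 in

2.61 in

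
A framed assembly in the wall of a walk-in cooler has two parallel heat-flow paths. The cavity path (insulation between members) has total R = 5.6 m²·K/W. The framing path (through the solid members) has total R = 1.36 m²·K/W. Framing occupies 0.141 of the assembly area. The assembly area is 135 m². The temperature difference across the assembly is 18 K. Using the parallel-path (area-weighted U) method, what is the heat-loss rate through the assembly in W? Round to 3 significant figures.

625 W

U_eff = 0.859/5.6 + 0.141/1.36 = 0.1534 + 0.1037 = 0.2571
R_eff = 1/U_eff = 3.89 m²·K/W
Q = 135 × 18 / 3.89 = 624.7 W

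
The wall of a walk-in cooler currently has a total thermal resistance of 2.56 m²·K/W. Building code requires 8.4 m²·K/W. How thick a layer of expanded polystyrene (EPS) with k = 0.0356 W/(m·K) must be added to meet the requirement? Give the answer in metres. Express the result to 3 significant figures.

ΔR = 8.4 − 2.56 = 5.84 m²·K/W
L = ΔR × k = 5.84 × 0.0356 = 0.2079 m

0.208 m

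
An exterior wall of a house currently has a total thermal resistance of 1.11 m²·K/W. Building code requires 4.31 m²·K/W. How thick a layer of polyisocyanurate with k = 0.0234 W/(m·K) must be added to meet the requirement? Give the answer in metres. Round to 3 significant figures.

0.0749 m

ΔR = 4.31 − 1.11 = 3.2 m²·K/W
L = ΔR × k = 3.2 × 0.0234 = 0.07488 m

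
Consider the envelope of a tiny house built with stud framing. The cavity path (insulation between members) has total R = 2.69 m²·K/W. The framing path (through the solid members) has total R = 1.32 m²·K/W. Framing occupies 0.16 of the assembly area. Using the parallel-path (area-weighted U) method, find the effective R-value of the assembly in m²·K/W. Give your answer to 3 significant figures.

2.31 m²·K/W

U_eff = 0.84/2.69 + 0.16/1.32 = 0.3123 + 0.1212 = 0.4335
R_eff = 1/U_eff = 2.307 m²·K/W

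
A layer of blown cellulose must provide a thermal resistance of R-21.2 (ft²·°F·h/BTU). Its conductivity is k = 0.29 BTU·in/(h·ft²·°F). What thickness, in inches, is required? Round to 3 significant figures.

L = R × k = 21.2 × 0.29 = 6.148 in

6.15 in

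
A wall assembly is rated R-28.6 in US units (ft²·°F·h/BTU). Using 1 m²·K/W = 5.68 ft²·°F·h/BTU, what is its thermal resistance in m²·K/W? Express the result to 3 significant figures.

R_SI = 28.6/5.68 = 5.035

5.04 m²·K/W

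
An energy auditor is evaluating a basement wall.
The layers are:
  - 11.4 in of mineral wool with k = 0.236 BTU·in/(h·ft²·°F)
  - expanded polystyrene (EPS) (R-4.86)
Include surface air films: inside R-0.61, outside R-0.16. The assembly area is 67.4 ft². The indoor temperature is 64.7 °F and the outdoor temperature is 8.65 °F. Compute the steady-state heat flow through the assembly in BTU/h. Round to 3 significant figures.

70.0 BTU/h

11.4/0.236 = 48.31
R_total = 0.61 + 48.31 + 4.86 + 0.16 = 53.94 ft²·°F·h/BTU
Q = A·ΔT/R = 67.4 × (64.7 − 8.65) / 53.94 = 70.04 BTU/h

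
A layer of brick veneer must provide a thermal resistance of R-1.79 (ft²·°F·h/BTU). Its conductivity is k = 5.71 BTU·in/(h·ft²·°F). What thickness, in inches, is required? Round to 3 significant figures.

10.2 in

L = R × k = 1.79 × 5.71 = 10.22 in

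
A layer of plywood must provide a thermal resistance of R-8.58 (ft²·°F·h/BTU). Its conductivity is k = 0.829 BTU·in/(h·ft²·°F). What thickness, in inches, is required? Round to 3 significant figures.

L = R × k = 8.58 × 0.829 = 7.113 in

7.11 in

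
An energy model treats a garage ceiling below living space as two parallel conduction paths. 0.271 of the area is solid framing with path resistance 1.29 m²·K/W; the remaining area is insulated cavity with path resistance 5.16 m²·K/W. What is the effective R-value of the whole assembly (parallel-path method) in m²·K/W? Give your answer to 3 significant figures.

U_eff = 0.729/5.16 + 0.271/1.29 = 0.1413 + 0.2101 = 0.3514
R_eff = 1/U_eff = 2.846 m²·K/W

2.85 m²·K/W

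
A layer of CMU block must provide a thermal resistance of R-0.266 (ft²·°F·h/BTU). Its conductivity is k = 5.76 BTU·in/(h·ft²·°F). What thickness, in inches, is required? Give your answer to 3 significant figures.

1.53 in

L = R × k = 0.266 × 5.76 = 1.532 in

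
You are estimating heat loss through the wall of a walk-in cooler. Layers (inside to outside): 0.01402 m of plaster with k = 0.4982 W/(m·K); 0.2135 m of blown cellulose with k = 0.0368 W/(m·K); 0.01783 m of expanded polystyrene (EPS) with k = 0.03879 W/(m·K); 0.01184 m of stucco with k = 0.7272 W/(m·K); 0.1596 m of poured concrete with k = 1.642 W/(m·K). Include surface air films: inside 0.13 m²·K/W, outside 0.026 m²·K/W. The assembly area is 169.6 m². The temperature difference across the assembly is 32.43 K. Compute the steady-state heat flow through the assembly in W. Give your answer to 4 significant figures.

0.01402/0.4982 = 0.028141
0.2135/0.0368 = 5.8016
0.01783/0.03879 = 0.45965
0.01184/0.7272 = 0.016282
0.1596/1.642 = 0.097199
R_total = 0.13 + 0.028141 + 5.8016 + 0.45965 + 0.016282 + 0.097199 + 0.026 = 6.5589 m²·K/W
Q = A·ΔT/R = 169.6 × 32.43 / 6.5589 = 838.57 W

838.6 W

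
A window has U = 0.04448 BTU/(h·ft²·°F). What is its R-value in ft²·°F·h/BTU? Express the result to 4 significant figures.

22.48 ft²·°F·h/BTU

R = 1/U = 1/0.04448 = 22.482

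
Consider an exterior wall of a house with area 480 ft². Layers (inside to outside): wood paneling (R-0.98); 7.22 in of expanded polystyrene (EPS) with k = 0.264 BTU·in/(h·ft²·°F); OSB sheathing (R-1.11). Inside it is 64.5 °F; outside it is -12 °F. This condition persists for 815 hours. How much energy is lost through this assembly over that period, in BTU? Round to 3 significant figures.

7.22/0.264 = 27.35
R_total = 0.98 + 27.35 + 1.11 = 29.44 ft²·°F·h/BTU
Q = 480 × (64.5 − (-12)) / 29.44 = 1247 BTU/h
E = 1247 × 815 = 1017000 BTU

1020000 BTU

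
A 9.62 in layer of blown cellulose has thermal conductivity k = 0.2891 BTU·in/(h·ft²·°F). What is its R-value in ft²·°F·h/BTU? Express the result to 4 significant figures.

R = L/k = 9.62/0.2891 = 33.276 ft²·°F·h/BTU

33.28 ft²·°F·h/BTU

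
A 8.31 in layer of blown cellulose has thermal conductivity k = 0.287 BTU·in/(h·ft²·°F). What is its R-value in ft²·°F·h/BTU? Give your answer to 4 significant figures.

R = L/k = 8.31/0.287 = 28.955 ft²·°F·h/BTU

28.95 ft²·°F·h/BTU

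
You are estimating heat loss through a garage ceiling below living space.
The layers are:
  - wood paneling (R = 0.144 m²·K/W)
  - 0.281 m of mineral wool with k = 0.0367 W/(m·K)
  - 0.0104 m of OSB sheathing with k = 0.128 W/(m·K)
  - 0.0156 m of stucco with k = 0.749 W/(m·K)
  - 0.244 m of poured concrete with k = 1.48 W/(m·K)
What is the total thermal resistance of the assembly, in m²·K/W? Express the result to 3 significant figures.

0.281/0.0367 = 7.657
0.0104/0.128 = 0.08125
0.0156/0.749 = 0.02083
0.244/1.48 = 0.1649
R_total = 0.144 + 7.657 + 0.08125 + 0.02083 + 0.1649 = 8.068 m²·K/W

8.07 m²·K/W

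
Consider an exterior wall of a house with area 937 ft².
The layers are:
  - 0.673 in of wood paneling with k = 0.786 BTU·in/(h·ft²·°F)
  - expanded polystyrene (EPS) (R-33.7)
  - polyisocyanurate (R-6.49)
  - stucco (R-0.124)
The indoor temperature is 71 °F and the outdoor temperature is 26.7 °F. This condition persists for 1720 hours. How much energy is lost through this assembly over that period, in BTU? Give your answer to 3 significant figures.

0.673/0.786 = 0.8562
R_total = 0.8562 + 33.7 + 6.49 + 0.124 = 41.17 ft²·°F·h/BTU
Q = 937 × (71 − 26.7) / 41.17 = 1008 BTU/h
E = 1008 × 1720 = 1734000 BTU

1730000 BTU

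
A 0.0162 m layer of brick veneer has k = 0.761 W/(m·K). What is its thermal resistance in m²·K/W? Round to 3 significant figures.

0.0213 m²·K/W

R = L/k = 0.0162/0.761 = 0.02129 m²·K/W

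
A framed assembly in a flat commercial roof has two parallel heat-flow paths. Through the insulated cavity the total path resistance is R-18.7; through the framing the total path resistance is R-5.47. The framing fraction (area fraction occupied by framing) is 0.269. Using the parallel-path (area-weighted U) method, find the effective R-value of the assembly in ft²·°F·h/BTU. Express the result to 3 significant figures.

11.3 ft²·°F·h/BTU

U_eff = 0.731/18.7 + 0.269/5.47 = 0.03909 + 0.04918 = 0.08827
R_eff = 1/U_eff = 11.33 ft²·°F·h/BTU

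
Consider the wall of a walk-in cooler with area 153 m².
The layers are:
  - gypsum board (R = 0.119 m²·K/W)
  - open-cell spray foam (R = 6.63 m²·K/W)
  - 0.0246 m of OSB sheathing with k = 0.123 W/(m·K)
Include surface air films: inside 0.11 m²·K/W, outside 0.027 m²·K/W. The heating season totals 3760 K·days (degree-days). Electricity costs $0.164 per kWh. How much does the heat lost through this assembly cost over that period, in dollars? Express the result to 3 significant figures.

0.0246/0.123 = 0.2
R_total = 0.11 + 0.119 + 6.63 + 0.2 + 0.027 = 7.086 m²·K/W
E = A × HDD × 24 / R / 1000 = 153 × 3760 × 24 / 7.086 / 1000 = 1948 kWh
Cost = 1948 × 0.164 = $319.5

320 dollars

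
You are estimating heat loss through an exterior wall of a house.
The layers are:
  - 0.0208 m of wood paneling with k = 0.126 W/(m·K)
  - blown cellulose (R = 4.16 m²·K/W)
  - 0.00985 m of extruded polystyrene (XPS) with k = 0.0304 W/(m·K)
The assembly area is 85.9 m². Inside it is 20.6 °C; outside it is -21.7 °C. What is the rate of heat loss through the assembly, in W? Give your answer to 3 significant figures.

0.0208/0.126 = 0.1651
0.00985/0.0304 = 0.324
R_total = 0.1651 + 4.16 + 0.324 = 4.649 m²·K/W
Q = A·ΔT/R = 85.9 × (20.6 − (-21.7)) / 4.649 = 781.6 W

782 W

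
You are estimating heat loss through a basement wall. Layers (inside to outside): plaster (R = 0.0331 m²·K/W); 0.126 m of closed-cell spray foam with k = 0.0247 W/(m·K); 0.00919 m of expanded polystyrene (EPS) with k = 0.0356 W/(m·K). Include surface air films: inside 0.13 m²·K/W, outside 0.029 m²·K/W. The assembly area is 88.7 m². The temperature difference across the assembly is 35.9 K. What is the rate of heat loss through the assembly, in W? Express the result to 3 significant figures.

0.126/0.0247 = 5.101
0.00919/0.0356 = 0.2581
R_total = 0.13 + 0.0331 + 5.101 + 0.2581 + 0.029 = 5.551 m²·K/W
Q = A·ΔT/R = 88.7 × 35.9 / 5.551 = 573.6 W

574 W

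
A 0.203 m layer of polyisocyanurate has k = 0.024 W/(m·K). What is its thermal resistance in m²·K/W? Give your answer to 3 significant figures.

8.46 m²·K/W

R = L/k = 0.203/0.024 = 8.458 m²·K/W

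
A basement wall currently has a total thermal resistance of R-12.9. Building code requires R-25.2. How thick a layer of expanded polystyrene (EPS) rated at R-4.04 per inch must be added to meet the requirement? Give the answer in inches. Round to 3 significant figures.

ΔR = 25.2 − 12.9 = 12.3 ft²·°F·h/BTU
L = ΔR / (R/in) = 12.3/4.04 = 3.045 in

3.04 in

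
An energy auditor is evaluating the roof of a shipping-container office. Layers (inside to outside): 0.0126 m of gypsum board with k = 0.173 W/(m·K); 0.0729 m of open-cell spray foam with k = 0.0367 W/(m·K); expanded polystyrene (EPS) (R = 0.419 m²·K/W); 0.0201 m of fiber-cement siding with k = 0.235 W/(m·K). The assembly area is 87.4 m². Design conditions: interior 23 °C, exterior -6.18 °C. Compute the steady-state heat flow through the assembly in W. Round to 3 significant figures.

0.0126/0.173 = 0.07283
0.0729/0.0367 = 1.986
0.0201/0.235 = 0.08553
R_total = 0.07283 + 1.986 + 0.419 + 0.08553 = 2.564 m²·K/W
Q = A·ΔT/R = 87.4 × (23 − (-6.18)) / 2.564 = 994.8 W

995 W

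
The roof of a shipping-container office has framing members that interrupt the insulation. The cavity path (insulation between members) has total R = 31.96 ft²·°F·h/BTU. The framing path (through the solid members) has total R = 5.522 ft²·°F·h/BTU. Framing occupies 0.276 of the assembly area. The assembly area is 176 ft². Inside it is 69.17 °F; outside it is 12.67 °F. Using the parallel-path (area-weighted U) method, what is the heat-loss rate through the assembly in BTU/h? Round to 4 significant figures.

722.3 BTU/h

U_eff = 0.724/31.96 + 0.276/5.522 = 0.022653 + 0.049982 = 0.072635
R_eff = 1/U_eff = 13.767 ft²·°F·h/BTU
Q = 176 × (69.17 − 12.67) / 13.767 = 722.28 BTU/h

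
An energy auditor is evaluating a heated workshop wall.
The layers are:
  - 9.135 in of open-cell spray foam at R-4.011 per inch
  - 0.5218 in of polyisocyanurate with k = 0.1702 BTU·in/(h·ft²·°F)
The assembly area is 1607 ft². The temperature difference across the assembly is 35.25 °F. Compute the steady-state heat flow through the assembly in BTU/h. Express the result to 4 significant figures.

9.135 × 4.011 = 36.64
0.5218/0.1702 = 3.0658
R_total = 36.64 + 3.0658 = 39.706 ft²·°F·h/BTU
Q = A·ΔT/R = 1607 × 35.25 / 39.706 = 1426.6 BTU/h

1427 BTU/h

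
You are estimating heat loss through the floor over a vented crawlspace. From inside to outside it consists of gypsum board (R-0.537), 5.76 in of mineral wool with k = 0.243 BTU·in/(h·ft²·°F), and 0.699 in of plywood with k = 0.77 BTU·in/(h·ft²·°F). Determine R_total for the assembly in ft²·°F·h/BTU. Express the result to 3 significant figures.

5.76/0.243 = 23.7
0.699/0.77 = 0.9078
R_total = 0.537 + 23.7 + 0.9078 = 25.15 ft²·°F·h/BTU

25.1 ft²·°F·h/BTU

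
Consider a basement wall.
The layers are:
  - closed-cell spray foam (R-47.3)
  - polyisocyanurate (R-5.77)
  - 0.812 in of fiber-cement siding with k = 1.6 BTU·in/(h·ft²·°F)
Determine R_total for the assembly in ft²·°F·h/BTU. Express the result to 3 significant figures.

0.812/1.6 = 0.5075
R_total = 47.3 + 5.77 + 0.5075 = 53.58 ft²·°F·h/BTU

53.6 ft²·°F·h/BTU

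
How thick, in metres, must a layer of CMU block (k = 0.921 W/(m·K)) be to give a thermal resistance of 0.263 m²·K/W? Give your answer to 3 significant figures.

0.242 m

L = R·k = 0.263 × 0.921 = 0.2422 m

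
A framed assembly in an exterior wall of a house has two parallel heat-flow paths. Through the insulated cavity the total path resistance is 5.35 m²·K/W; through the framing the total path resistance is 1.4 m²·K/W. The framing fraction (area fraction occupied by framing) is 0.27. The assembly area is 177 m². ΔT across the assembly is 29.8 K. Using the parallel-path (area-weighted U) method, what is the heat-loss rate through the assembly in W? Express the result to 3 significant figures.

1740 W

U_eff = 0.73/5.35 + 0.27/1.4 = 0.1364 + 0.1929 = 0.3293
R_eff = 1/U_eff = 3.037 m²·K/W
Q = 177 × 29.8 / 3.037 = 1737 W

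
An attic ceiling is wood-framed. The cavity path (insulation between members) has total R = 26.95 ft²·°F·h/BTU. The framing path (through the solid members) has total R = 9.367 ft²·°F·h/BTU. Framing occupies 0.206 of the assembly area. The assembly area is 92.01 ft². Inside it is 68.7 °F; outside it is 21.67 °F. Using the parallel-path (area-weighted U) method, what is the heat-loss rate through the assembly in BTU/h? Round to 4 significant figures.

U_eff = 0.794/26.95 + 0.206/9.367 = 0.029462 + 0.021992 = 0.051454
R_eff = 1/U_eff = 19.435 ft²·°F·h/BTU
Q = 92.01 × (68.7 − 21.67) / 19.435 = 222.65 BTU/h

222.7 BTU/h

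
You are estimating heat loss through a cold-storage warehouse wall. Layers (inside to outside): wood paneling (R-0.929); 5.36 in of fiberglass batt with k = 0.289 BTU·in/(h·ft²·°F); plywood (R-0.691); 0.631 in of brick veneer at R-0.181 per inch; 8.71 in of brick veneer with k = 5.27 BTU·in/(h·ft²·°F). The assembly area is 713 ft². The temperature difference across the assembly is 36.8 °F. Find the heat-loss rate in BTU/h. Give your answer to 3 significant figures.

1200 BTU/h

5.36/0.289 = 18.55
0.631 × 0.181 = 0.1142
8.71/5.27 = 1.653
R_total = 0.929 + 18.55 + 0.691 + 0.1142 + 1.653 = 21.93 ft²·°F·h/BTU
Q = A·ΔT/R = 713 × 36.8 / 21.93 = 1196 BTU/h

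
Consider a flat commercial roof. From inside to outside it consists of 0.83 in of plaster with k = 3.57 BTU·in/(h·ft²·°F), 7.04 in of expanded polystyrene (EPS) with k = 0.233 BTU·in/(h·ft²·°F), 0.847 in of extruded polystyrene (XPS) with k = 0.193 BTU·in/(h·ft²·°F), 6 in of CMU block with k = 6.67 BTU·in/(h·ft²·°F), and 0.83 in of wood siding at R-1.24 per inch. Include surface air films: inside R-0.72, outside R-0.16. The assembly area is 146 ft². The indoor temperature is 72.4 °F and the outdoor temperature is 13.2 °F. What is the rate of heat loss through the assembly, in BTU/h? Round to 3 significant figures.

0.83/3.57 = 0.2325
7.04/0.233 = 30.21
0.847/0.193 = 4.389
6/6.67 = 0.8996
0.83 × 1.24 = 1.029
R_total = 0.72 + 0.2325 + 30.21 + 4.389 + 0.8996 + 1.029 + 0.16 = 37.64 ft²·°F·h/BTU
Q = A·ΔT/R = 146 × (72.4 − 13.2) / 37.64 = 229.6 BTU/h

230 BTU/h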